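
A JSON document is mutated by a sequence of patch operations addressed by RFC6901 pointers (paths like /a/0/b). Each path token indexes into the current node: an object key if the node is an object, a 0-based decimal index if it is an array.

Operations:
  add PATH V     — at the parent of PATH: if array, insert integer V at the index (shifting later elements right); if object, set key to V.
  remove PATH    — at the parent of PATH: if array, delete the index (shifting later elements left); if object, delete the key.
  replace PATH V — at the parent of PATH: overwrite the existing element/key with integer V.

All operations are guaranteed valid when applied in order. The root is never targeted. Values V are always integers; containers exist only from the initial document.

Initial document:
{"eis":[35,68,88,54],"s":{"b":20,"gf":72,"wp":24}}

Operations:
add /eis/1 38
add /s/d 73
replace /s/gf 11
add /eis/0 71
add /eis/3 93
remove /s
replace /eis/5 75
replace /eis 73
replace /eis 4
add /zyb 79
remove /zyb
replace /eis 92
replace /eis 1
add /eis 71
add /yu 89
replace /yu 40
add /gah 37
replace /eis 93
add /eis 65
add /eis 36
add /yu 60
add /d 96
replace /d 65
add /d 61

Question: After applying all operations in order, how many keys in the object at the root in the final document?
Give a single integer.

Answer: 4

Derivation:
After op 1 (add /eis/1 38): {"eis":[35,38,68,88,54],"s":{"b":20,"gf":72,"wp":24}}
After op 2 (add /s/d 73): {"eis":[35,38,68,88,54],"s":{"b":20,"d":73,"gf":72,"wp":24}}
After op 3 (replace /s/gf 11): {"eis":[35,38,68,88,54],"s":{"b":20,"d":73,"gf":11,"wp":24}}
After op 4 (add /eis/0 71): {"eis":[71,35,38,68,88,54],"s":{"b":20,"d":73,"gf":11,"wp":24}}
After op 5 (add /eis/3 93): {"eis":[71,35,38,93,68,88,54],"s":{"b":20,"d":73,"gf":11,"wp":24}}
After op 6 (remove /s): {"eis":[71,35,38,93,68,88,54]}
After op 7 (replace /eis/5 75): {"eis":[71,35,38,93,68,75,54]}
After op 8 (replace /eis 73): {"eis":73}
After op 9 (replace /eis 4): {"eis":4}
After op 10 (add /zyb 79): {"eis":4,"zyb":79}
After op 11 (remove /zyb): {"eis":4}
After op 12 (replace /eis 92): {"eis":92}
After op 13 (replace /eis 1): {"eis":1}
After op 14 (add /eis 71): {"eis":71}
After op 15 (add /yu 89): {"eis":71,"yu":89}
After op 16 (replace /yu 40): {"eis":71,"yu":40}
After op 17 (add /gah 37): {"eis":71,"gah":37,"yu":40}
After op 18 (replace /eis 93): {"eis":93,"gah":37,"yu":40}
After op 19 (add /eis 65): {"eis":65,"gah":37,"yu":40}
After op 20 (add /eis 36): {"eis":36,"gah":37,"yu":40}
After op 21 (add /yu 60): {"eis":36,"gah":37,"yu":60}
After op 22 (add /d 96): {"d":96,"eis":36,"gah":37,"yu":60}
After op 23 (replace /d 65): {"d":65,"eis":36,"gah":37,"yu":60}
After op 24 (add /d 61): {"d":61,"eis":36,"gah":37,"yu":60}
Size at the root: 4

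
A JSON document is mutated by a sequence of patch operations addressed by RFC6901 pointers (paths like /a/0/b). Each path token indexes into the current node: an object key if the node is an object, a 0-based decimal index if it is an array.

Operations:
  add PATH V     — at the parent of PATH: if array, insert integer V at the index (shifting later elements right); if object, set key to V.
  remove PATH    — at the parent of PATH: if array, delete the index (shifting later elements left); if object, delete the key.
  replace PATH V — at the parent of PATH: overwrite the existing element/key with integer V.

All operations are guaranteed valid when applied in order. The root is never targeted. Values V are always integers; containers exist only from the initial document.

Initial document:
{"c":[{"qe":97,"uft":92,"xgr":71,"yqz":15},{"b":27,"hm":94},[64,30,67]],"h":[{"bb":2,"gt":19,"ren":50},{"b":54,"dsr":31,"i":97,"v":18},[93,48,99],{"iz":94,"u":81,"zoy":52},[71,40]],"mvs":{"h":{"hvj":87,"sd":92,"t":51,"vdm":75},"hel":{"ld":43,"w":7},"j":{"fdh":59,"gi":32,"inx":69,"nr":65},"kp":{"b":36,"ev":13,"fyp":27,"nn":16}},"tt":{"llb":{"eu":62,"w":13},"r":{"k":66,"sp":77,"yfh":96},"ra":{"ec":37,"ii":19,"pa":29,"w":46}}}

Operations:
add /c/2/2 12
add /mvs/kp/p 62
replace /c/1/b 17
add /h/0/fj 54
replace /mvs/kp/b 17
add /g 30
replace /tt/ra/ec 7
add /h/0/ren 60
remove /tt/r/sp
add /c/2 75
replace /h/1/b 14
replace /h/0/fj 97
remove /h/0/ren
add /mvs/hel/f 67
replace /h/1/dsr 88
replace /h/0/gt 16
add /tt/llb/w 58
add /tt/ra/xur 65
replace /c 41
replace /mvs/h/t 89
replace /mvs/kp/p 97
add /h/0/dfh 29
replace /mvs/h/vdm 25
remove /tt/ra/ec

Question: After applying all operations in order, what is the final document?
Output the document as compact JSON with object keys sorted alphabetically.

Answer: {"c":41,"g":30,"h":[{"bb":2,"dfh":29,"fj":97,"gt":16},{"b":14,"dsr":88,"i":97,"v":18},[93,48,99],{"iz":94,"u":81,"zoy":52},[71,40]],"mvs":{"h":{"hvj":87,"sd":92,"t":89,"vdm":25},"hel":{"f":67,"ld":43,"w":7},"j":{"fdh":59,"gi":32,"inx":69,"nr":65},"kp":{"b":17,"ev":13,"fyp":27,"nn":16,"p":97}},"tt":{"llb":{"eu":62,"w":58},"r":{"k":66,"yfh":96},"ra":{"ii":19,"pa":29,"w":46,"xur":65}}}

Derivation:
After op 1 (add /c/2/2 12): {"c":[{"qe":97,"uft":92,"xgr":71,"yqz":15},{"b":27,"hm":94},[64,30,12,67]],"h":[{"bb":2,"gt":19,"ren":50},{"b":54,"dsr":31,"i":97,"v":18},[93,48,99],{"iz":94,"u":81,"zoy":52},[71,40]],"mvs":{"h":{"hvj":87,"sd":92,"t":51,"vdm":75},"hel":{"ld":43,"w":7},"j":{"fdh":59,"gi":32,"inx":69,"nr":65},"kp":{"b":36,"ev":13,"fyp":27,"nn":16}},"tt":{"llb":{"eu":62,"w":13},"r":{"k":66,"sp":77,"yfh":96},"ra":{"ec":37,"ii":19,"pa":29,"w":46}}}
After op 3 (replace /c/1/b 17): {"c":[{"qe":97,"uft":92,"xgr":71,"yqz":15},{"b":17,"hm":94},[64,30,12,67]],"h":[{"bb":2,"gt":19,"ren":50},{"b":54,"dsr":31,"i":97,"v":18},[93,48,99],{"iz":94,"u":81,"zoy":52},[71,40]],"mvs":{"h":{"hvj":87,"sd":92,"t":51,"vdm":75},"hel":{"ld":43,"w":7},"j":{"fdh":59,"gi":32,"inx":69,"nr":65},"kp":{"b":36,"ev":13,"fyp":27,"nn":16,"p":62}},"tt":{"llb":{"eu":62,"w":13},"r":{"k":66,"sp":77,"yfh":96},"ra":{"ec":37,"ii":19,"pa":29,"w":46}}}
After op 5 (replace /mvs/kp/b 17): {"c":[{"qe":97,"uft":92,"xgr":71,"yqz":15},{"b":17,"hm":94},[64,30,12,67]],"h":[{"bb":2,"fj":54,"gt":19,"ren":50},{"b":54,"dsr":31,"i":97,"v":18},[93,48,99],{"iz":94,"u":81,"zoy":52},[71,40]],"mvs":{"h":{"hvj":87,"sd":92,"t":51,"vdm":75},"hel":{"ld":43,"w":7},"j":{"fdh":59,"gi":32,"inx":69,"nr":65},"kp":{"b":17,"ev":13,"fyp":27,"nn":16,"p":62}},"tt":{"llb":{"eu":62,"w":13},"r":{"k":66,"sp":77,"yfh":96},"ra":{"ec":37,"ii":19,"pa":29,"w":46}}}
After op 7 (replace /tt/ra/ec 7): {"c":[{"qe":97,"uft":92,"xgr":71,"yqz":15},{"b":17,"hm":94},[64,30,12,67]],"g":30,"h":[{"bb":2,"fj":54,"gt":19,"ren":50},{"b":54,"dsr":31,"i":97,"v":18},[93,48,99],{"iz":94,"u":81,"zoy":52},[71,40]],"mvs":{"h":{"hvj":87,"sd":92,"t":51,"vdm":75},"hel":{"ld":43,"w":7},"j":{"fdh":59,"gi":32,"inx":69,"nr":65},"kp":{"b":17,"ev":13,"fyp":27,"nn":16,"p":62}},"tt":{"llb":{"eu":62,"w":13},"r":{"k":66,"sp":77,"yfh":96},"ra":{"ec":7,"ii":19,"pa":29,"w":46}}}
After op 9 (remove /tt/r/sp): {"c":[{"qe":97,"uft":92,"xgr":71,"yqz":15},{"b":17,"hm":94},[64,30,12,67]],"g":30,"h":[{"bb":2,"fj":54,"gt":19,"ren":60},{"b":54,"dsr":31,"i":97,"v":18},[93,48,99],{"iz":94,"u":81,"zoy":52},[71,40]],"mvs":{"h":{"hvj":87,"sd":92,"t":51,"vdm":75},"hel":{"ld":43,"w":7},"j":{"fdh":59,"gi":32,"inx":69,"nr":65},"kp":{"b":17,"ev":13,"fyp":27,"nn":16,"p":62}},"tt":{"llb":{"eu":62,"w":13},"r":{"k":66,"yfh":96},"ra":{"ec":7,"ii":19,"pa":29,"w":46}}}
After op 11 (replace /h/1/b 14): {"c":[{"qe":97,"uft":92,"xgr":71,"yqz":15},{"b":17,"hm":94},75,[64,30,12,67]],"g":30,"h":[{"bb":2,"fj":54,"gt":19,"ren":60},{"b":14,"dsr":31,"i":97,"v":18},[93,48,99],{"iz":94,"u":81,"zoy":52},[71,40]],"mvs":{"h":{"hvj":87,"sd":92,"t":51,"vdm":75},"hel":{"ld":43,"w":7},"j":{"fdh":59,"gi":32,"inx":69,"nr":65},"kp":{"b":17,"ev":13,"fyp":27,"nn":16,"p":62}},"tt":{"llb":{"eu":62,"w":13},"r":{"k":66,"yfh":96},"ra":{"ec":7,"ii":19,"pa":29,"w":46}}}
After op 13 (remove /h/0/ren): {"c":[{"qe":97,"uft":92,"xgr":71,"yqz":15},{"b":17,"hm":94},75,[64,30,12,67]],"g":30,"h":[{"bb":2,"fj":97,"gt":19},{"b":14,"dsr":31,"i":97,"v":18},[93,48,99],{"iz":94,"u":81,"zoy":52},[71,40]],"mvs":{"h":{"hvj":87,"sd":92,"t":51,"vdm":75},"hel":{"ld":43,"w":7},"j":{"fdh":59,"gi":32,"inx":69,"nr":65},"kp":{"b":17,"ev":13,"fyp":27,"nn":16,"p":62}},"tt":{"llb":{"eu":62,"w":13},"r":{"k":66,"yfh":96},"ra":{"ec":7,"ii":19,"pa":29,"w":46}}}
After op 15 (replace /h/1/dsr 88): {"c":[{"qe":97,"uft":92,"xgr":71,"yqz":15},{"b":17,"hm":94},75,[64,30,12,67]],"g":30,"h":[{"bb":2,"fj":97,"gt":19},{"b":14,"dsr":88,"i":97,"v":18},[93,48,99],{"iz":94,"u":81,"zoy":52},[71,40]],"mvs":{"h":{"hvj":87,"sd":92,"t":51,"vdm":75},"hel":{"f":67,"ld":43,"w":7},"j":{"fdh":59,"gi":32,"inx":69,"nr":65},"kp":{"b":17,"ev":13,"fyp":27,"nn":16,"p":62}},"tt":{"llb":{"eu":62,"w":13},"r":{"k":66,"yfh":96},"ra":{"ec":7,"ii":19,"pa":29,"w":46}}}
After op 17 (add /tt/llb/w 58): {"c":[{"qe":97,"uft":92,"xgr":71,"yqz":15},{"b":17,"hm":94},75,[64,30,12,67]],"g":30,"h":[{"bb":2,"fj":97,"gt":16},{"b":14,"dsr":88,"i":97,"v":18},[93,48,99],{"iz":94,"u":81,"zoy":52},[71,40]],"mvs":{"h":{"hvj":87,"sd":92,"t":51,"vdm":75},"hel":{"f":67,"ld":43,"w":7},"j":{"fdh":59,"gi":32,"inx":69,"nr":65},"kp":{"b":17,"ev":13,"fyp":27,"nn":16,"p":62}},"tt":{"llb":{"eu":62,"w":58},"r":{"k":66,"yfh":96},"ra":{"ec":7,"ii":19,"pa":29,"w":46}}}
After op 19 (replace /c 41): {"c":41,"g":30,"h":[{"bb":2,"fj":97,"gt":16},{"b":14,"dsr":88,"i":97,"v":18},[93,48,99],{"iz":94,"u":81,"zoy":52},[71,40]],"mvs":{"h":{"hvj":87,"sd":92,"t":51,"vdm":75},"hel":{"f":67,"ld":43,"w":7},"j":{"fdh":59,"gi":32,"inx":69,"nr":65},"kp":{"b":17,"ev":13,"fyp":27,"nn":16,"p":62}},"tt":{"llb":{"eu":62,"w":58},"r":{"k":66,"yfh":96},"ra":{"ec":7,"ii":19,"pa":29,"w":46,"xur":65}}}
After op 21 (replace /mvs/kp/p 97): {"c":41,"g":30,"h":[{"bb":2,"fj":97,"gt":16},{"b":14,"dsr":88,"i":97,"v":18},[93,48,99],{"iz":94,"u":81,"zoy":52},[71,40]],"mvs":{"h":{"hvj":87,"sd":92,"t":89,"vdm":75},"hel":{"f":67,"ld":43,"w":7},"j":{"fdh":59,"gi":32,"inx":69,"nr":65},"kp":{"b":17,"ev":13,"fyp":27,"nn":16,"p":97}},"tt":{"llb":{"eu":62,"w":58},"r":{"k":66,"yfh":96},"ra":{"ec":7,"ii":19,"pa":29,"w":46,"xur":65}}}
After op 24 (remove /tt/ra/ec): {"c":41,"g":30,"h":[{"bb":2,"dfh":29,"fj":97,"gt":16},{"b":14,"dsr":88,"i":97,"v":18},[93,48,99],{"iz":94,"u":81,"zoy":52},[71,40]],"mvs":{"h":{"hvj":87,"sd":92,"t":89,"vdm":25},"hel":{"f":67,"ld":43,"w":7},"j":{"fdh":59,"gi":32,"inx":69,"nr":65},"kp":{"b":17,"ev":13,"fyp":27,"nn":16,"p":97}},"tt":{"llb":{"eu":62,"w":58},"r":{"k":66,"yfh":96},"ra":{"ii":19,"pa":29,"w":46,"xur":65}}}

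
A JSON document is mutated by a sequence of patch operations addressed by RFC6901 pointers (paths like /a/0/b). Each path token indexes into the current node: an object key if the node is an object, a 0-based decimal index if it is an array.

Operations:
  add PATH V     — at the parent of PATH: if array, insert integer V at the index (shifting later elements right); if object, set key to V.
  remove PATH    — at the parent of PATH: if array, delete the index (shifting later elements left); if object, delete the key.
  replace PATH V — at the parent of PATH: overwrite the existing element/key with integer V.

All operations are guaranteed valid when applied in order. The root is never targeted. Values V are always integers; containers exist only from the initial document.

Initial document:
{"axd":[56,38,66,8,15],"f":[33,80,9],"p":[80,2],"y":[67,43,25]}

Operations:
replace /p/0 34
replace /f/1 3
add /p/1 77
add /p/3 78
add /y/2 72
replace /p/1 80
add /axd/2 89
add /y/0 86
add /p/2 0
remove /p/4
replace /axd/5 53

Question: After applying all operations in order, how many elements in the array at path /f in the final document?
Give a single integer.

Answer: 3

Derivation:
After op 1 (replace /p/0 34): {"axd":[56,38,66,8,15],"f":[33,80,9],"p":[34,2],"y":[67,43,25]}
After op 2 (replace /f/1 3): {"axd":[56,38,66,8,15],"f":[33,3,9],"p":[34,2],"y":[67,43,25]}
After op 3 (add /p/1 77): {"axd":[56,38,66,8,15],"f":[33,3,9],"p":[34,77,2],"y":[67,43,25]}
After op 4 (add /p/3 78): {"axd":[56,38,66,8,15],"f":[33,3,9],"p":[34,77,2,78],"y":[67,43,25]}
After op 5 (add /y/2 72): {"axd":[56,38,66,8,15],"f":[33,3,9],"p":[34,77,2,78],"y":[67,43,72,25]}
After op 6 (replace /p/1 80): {"axd":[56,38,66,8,15],"f":[33,3,9],"p":[34,80,2,78],"y":[67,43,72,25]}
After op 7 (add /axd/2 89): {"axd":[56,38,89,66,8,15],"f":[33,3,9],"p":[34,80,2,78],"y":[67,43,72,25]}
After op 8 (add /y/0 86): {"axd":[56,38,89,66,8,15],"f":[33,3,9],"p":[34,80,2,78],"y":[86,67,43,72,25]}
After op 9 (add /p/2 0): {"axd":[56,38,89,66,8,15],"f":[33,3,9],"p":[34,80,0,2,78],"y":[86,67,43,72,25]}
After op 10 (remove /p/4): {"axd":[56,38,89,66,8,15],"f":[33,3,9],"p":[34,80,0,2],"y":[86,67,43,72,25]}
After op 11 (replace /axd/5 53): {"axd":[56,38,89,66,8,53],"f":[33,3,9],"p":[34,80,0,2],"y":[86,67,43,72,25]}
Size at path /f: 3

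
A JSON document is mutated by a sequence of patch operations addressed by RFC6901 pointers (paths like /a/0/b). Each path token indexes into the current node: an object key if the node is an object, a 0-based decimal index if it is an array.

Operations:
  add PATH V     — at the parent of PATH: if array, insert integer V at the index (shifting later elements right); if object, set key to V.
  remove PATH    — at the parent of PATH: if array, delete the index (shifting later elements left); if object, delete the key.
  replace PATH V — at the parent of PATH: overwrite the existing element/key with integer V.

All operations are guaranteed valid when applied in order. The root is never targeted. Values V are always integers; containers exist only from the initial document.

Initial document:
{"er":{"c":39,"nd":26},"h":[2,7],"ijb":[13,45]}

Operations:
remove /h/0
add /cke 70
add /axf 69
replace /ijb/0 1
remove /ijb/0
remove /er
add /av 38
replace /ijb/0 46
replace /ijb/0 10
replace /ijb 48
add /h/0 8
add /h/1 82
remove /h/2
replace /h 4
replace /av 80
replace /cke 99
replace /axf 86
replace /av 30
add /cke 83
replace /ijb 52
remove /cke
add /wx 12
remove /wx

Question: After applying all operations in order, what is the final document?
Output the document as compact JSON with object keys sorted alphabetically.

After op 1 (remove /h/0): {"er":{"c":39,"nd":26},"h":[7],"ijb":[13,45]}
After op 2 (add /cke 70): {"cke":70,"er":{"c":39,"nd":26},"h":[7],"ijb":[13,45]}
After op 3 (add /axf 69): {"axf":69,"cke":70,"er":{"c":39,"nd":26},"h":[7],"ijb":[13,45]}
After op 4 (replace /ijb/0 1): {"axf":69,"cke":70,"er":{"c":39,"nd":26},"h":[7],"ijb":[1,45]}
After op 5 (remove /ijb/0): {"axf":69,"cke":70,"er":{"c":39,"nd":26},"h":[7],"ijb":[45]}
After op 6 (remove /er): {"axf":69,"cke":70,"h":[7],"ijb":[45]}
After op 7 (add /av 38): {"av":38,"axf":69,"cke":70,"h":[7],"ijb":[45]}
After op 8 (replace /ijb/0 46): {"av":38,"axf":69,"cke":70,"h":[7],"ijb":[46]}
After op 9 (replace /ijb/0 10): {"av":38,"axf":69,"cke":70,"h":[7],"ijb":[10]}
After op 10 (replace /ijb 48): {"av":38,"axf":69,"cke":70,"h":[7],"ijb":48}
After op 11 (add /h/0 8): {"av":38,"axf":69,"cke":70,"h":[8,7],"ijb":48}
After op 12 (add /h/1 82): {"av":38,"axf":69,"cke":70,"h":[8,82,7],"ijb":48}
After op 13 (remove /h/2): {"av":38,"axf":69,"cke":70,"h":[8,82],"ijb":48}
After op 14 (replace /h 4): {"av":38,"axf":69,"cke":70,"h":4,"ijb":48}
After op 15 (replace /av 80): {"av":80,"axf":69,"cke":70,"h":4,"ijb":48}
After op 16 (replace /cke 99): {"av":80,"axf":69,"cke":99,"h":4,"ijb":48}
After op 17 (replace /axf 86): {"av":80,"axf":86,"cke":99,"h":4,"ijb":48}
After op 18 (replace /av 30): {"av":30,"axf":86,"cke":99,"h":4,"ijb":48}
After op 19 (add /cke 83): {"av":30,"axf":86,"cke":83,"h":4,"ijb":48}
After op 20 (replace /ijb 52): {"av":30,"axf":86,"cke":83,"h":4,"ijb":52}
After op 21 (remove /cke): {"av":30,"axf":86,"h":4,"ijb":52}
After op 22 (add /wx 12): {"av":30,"axf":86,"h":4,"ijb":52,"wx":12}
After op 23 (remove /wx): {"av":30,"axf":86,"h":4,"ijb":52}

Answer: {"av":30,"axf":86,"h":4,"ijb":52}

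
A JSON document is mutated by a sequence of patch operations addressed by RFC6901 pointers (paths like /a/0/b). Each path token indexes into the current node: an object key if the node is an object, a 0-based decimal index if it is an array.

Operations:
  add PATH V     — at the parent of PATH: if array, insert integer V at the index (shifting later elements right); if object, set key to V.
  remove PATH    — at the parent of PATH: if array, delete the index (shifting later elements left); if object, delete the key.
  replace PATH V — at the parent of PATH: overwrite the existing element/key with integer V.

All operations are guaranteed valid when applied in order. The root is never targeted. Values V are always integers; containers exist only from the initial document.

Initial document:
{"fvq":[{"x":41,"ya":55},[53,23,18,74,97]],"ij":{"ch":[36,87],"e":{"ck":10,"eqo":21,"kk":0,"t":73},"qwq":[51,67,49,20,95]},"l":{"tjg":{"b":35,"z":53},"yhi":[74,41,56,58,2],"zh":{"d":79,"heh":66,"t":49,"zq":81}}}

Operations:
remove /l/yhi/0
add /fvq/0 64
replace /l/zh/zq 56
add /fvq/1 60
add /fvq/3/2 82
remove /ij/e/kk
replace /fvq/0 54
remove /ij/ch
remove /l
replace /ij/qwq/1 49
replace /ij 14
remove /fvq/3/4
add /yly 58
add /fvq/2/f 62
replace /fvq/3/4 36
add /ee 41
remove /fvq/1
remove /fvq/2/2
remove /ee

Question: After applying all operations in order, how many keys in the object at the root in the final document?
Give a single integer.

After op 1 (remove /l/yhi/0): {"fvq":[{"x":41,"ya":55},[53,23,18,74,97]],"ij":{"ch":[36,87],"e":{"ck":10,"eqo":21,"kk":0,"t":73},"qwq":[51,67,49,20,95]},"l":{"tjg":{"b":35,"z":53},"yhi":[41,56,58,2],"zh":{"d":79,"heh":66,"t":49,"zq":81}}}
After op 2 (add /fvq/0 64): {"fvq":[64,{"x":41,"ya":55},[53,23,18,74,97]],"ij":{"ch":[36,87],"e":{"ck":10,"eqo":21,"kk":0,"t":73},"qwq":[51,67,49,20,95]},"l":{"tjg":{"b":35,"z":53},"yhi":[41,56,58,2],"zh":{"d":79,"heh":66,"t":49,"zq":81}}}
After op 3 (replace /l/zh/zq 56): {"fvq":[64,{"x":41,"ya":55},[53,23,18,74,97]],"ij":{"ch":[36,87],"e":{"ck":10,"eqo":21,"kk":0,"t":73},"qwq":[51,67,49,20,95]},"l":{"tjg":{"b":35,"z":53},"yhi":[41,56,58,2],"zh":{"d":79,"heh":66,"t":49,"zq":56}}}
After op 4 (add /fvq/1 60): {"fvq":[64,60,{"x":41,"ya":55},[53,23,18,74,97]],"ij":{"ch":[36,87],"e":{"ck":10,"eqo":21,"kk":0,"t":73},"qwq":[51,67,49,20,95]},"l":{"tjg":{"b":35,"z":53},"yhi":[41,56,58,2],"zh":{"d":79,"heh":66,"t":49,"zq":56}}}
After op 5 (add /fvq/3/2 82): {"fvq":[64,60,{"x":41,"ya":55},[53,23,82,18,74,97]],"ij":{"ch":[36,87],"e":{"ck":10,"eqo":21,"kk":0,"t":73},"qwq":[51,67,49,20,95]},"l":{"tjg":{"b":35,"z":53},"yhi":[41,56,58,2],"zh":{"d":79,"heh":66,"t":49,"zq":56}}}
After op 6 (remove /ij/e/kk): {"fvq":[64,60,{"x":41,"ya":55},[53,23,82,18,74,97]],"ij":{"ch":[36,87],"e":{"ck":10,"eqo":21,"t":73},"qwq":[51,67,49,20,95]},"l":{"tjg":{"b":35,"z":53},"yhi":[41,56,58,2],"zh":{"d":79,"heh":66,"t":49,"zq":56}}}
After op 7 (replace /fvq/0 54): {"fvq":[54,60,{"x":41,"ya":55},[53,23,82,18,74,97]],"ij":{"ch":[36,87],"e":{"ck":10,"eqo":21,"t":73},"qwq":[51,67,49,20,95]},"l":{"tjg":{"b":35,"z":53},"yhi":[41,56,58,2],"zh":{"d":79,"heh":66,"t":49,"zq":56}}}
After op 8 (remove /ij/ch): {"fvq":[54,60,{"x":41,"ya":55},[53,23,82,18,74,97]],"ij":{"e":{"ck":10,"eqo":21,"t":73},"qwq":[51,67,49,20,95]},"l":{"tjg":{"b":35,"z":53},"yhi":[41,56,58,2],"zh":{"d":79,"heh":66,"t":49,"zq":56}}}
After op 9 (remove /l): {"fvq":[54,60,{"x":41,"ya":55},[53,23,82,18,74,97]],"ij":{"e":{"ck":10,"eqo":21,"t":73},"qwq":[51,67,49,20,95]}}
After op 10 (replace /ij/qwq/1 49): {"fvq":[54,60,{"x":41,"ya":55},[53,23,82,18,74,97]],"ij":{"e":{"ck":10,"eqo":21,"t":73},"qwq":[51,49,49,20,95]}}
After op 11 (replace /ij 14): {"fvq":[54,60,{"x":41,"ya":55},[53,23,82,18,74,97]],"ij":14}
After op 12 (remove /fvq/3/4): {"fvq":[54,60,{"x":41,"ya":55},[53,23,82,18,97]],"ij":14}
After op 13 (add /yly 58): {"fvq":[54,60,{"x":41,"ya":55},[53,23,82,18,97]],"ij":14,"yly":58}
After op 14 (add /fvq/2/f 62): {"fvq":[54,60,{"f":62,"x":41,"ya":55},[53,23,82,18,97]],"ij":14,"yly":58}
After op 15 (replace /fvq/3/4 36): {"fvq":[54,60,{"f":62,"x":41,"ya":55},[53,23,82,18,36]],"ij":14,"yly":58}
After op 16 (add /ee 41): {"ee":41,"fvq":[54,60,{"f":62,"x":41,"ya":55},[53,23,82,18,36]],"ij":14,"yly":58}
After op 17 (remove /fvq/1): {"ee":41,"fvq":[54,{"f":62,"x":41,"ya":55},[53,23,82,18,36]],"ij":14,"yly":58}
After op 18 (remove /fvq/2/2): {"ee":41,"fvq":[54,{"f":62,"x":41,"ya":55},[53,23,18,36]],"ij":14,"yly":58}
After op 19 (remove /ee): {"fvq":[54,{"f":62,"x":41,"ya":55},[53,23,18,36]],"ij":14,"yly":58}
Size at the root: 3

Answer: 3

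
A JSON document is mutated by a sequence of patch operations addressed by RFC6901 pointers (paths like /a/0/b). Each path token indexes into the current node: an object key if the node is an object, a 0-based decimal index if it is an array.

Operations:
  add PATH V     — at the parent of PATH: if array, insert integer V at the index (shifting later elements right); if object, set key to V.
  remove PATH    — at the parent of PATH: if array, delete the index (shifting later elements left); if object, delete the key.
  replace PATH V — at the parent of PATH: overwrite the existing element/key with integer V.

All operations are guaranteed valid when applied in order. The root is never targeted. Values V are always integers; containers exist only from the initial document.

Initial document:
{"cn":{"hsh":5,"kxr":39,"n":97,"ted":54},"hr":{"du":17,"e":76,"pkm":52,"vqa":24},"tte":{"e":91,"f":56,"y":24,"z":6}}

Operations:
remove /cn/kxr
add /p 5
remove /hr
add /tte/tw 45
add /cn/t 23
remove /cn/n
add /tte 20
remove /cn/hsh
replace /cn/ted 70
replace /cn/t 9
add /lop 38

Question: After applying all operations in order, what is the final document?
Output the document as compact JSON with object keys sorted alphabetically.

Answer: {"cn":{"t":9,"ted":70},"lop":38,"p":5,"tte":20}

Derivation:
After op 1 (remove /cn/kxr): {"cn":{"hsh":5,"n":97,"ted":54},"hr":{"du":17,"e":76,"pkm":52,"vqa":24},"tte":{"e":91,"f":56,"y":24,"z":6}}
After op 2 (add /p 5): {"cn":{"hsh":5,"n":97,"ted":54},"hr":{"du":17,"e":76,"pkm":52,"vqa":24},"p":5,"tte":{"e":91,"f":56,"y":24,"z":6}}
After op 3 (remove /hr): {"cn":{"hsh":5,"n":97,"ted":54},"p":5,"tte":{"e":91,"f":56,"y":24,"z":6}}
After op 4 (add /tte/tw 45): {"cn":{"hsh":5,"n":97,"ted":54},"p":5,"tte":{"e":91,"f":56,"tw":45,"y":24,"z":6}}
After op 5 (add /cn/t 23): {"cn":{"hsh":5,"n":97,"t":23,"ted":54},"p":5,"tte":{"e":91,"f":56,"tw":45,"y":24,"z":6}}
After op 6 (remove /cn/n): {"cn":{"hsh":5,"t":23,"ted":54},"p":5,"tte":{"e":91,"f":56,"tw":45,"y":24,"z":6}}
After op 7 (add /tte 20): {"cn":{"hsh":5,"t":23,"ted":54},"p":5,"tte":20}
After op 8 (remove /cn/hsh): {"cn":{"t":23,"ted":54},"p":5,"tte":20}
After op 9 (replace /cn/ted 70): {"cn":{"t":23,"ted":70},"p":5,"tte":20}
After op 10 (replace /cn/t 9): {"cn":{"t":9,"ted":70},"p":5,"tte":20}
After op 11 (add /lop 38): {"cn":{"t":9,"ted":70},"lop":38,"p":5,"tte":20}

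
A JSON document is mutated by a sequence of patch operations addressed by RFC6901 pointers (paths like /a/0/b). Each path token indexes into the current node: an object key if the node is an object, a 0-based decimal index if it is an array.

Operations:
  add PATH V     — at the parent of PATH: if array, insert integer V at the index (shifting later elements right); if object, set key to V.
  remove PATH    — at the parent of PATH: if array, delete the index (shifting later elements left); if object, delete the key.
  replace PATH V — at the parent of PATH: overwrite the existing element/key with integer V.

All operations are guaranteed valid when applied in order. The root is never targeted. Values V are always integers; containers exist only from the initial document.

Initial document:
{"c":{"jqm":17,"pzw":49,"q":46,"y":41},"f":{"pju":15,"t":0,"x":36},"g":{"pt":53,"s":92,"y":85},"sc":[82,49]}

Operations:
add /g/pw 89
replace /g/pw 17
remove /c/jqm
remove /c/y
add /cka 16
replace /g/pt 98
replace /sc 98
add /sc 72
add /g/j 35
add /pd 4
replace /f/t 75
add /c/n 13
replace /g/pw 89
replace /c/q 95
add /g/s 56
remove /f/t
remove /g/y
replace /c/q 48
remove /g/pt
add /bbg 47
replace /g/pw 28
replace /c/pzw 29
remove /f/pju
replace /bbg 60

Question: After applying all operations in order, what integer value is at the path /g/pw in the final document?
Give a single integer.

Answer: 28

Derivation:
After op 1 (add /g/pw 89): {"c":{"jqm":17,"pzw":49,"q":46,"y":41},"f":{"pju":15,"t":0,"x":36},"g":{"pt":53,"pw":89,"s":92,"y":85},"sc":[82,49]}
After op 2 (replace /g/pw 17): {"c":{"jqm":17,"pzw":49,"q":46,"y":41},"f":{"pju":15,"t":0,"x":36},"g":{"pt":53,"pw":17,"s":92,"y":85},"sc":[82,49]}
After op 3 (remove /c/jqm): {"c":{"pzw":49,"q":46,"y":41},"f":{"pju":15,"t":0,"x":36},"g":{"pt":53,"pw":17,"s":92,"y":85},"sc":[82,49]}
After op 4 (remove /c/y): {"c":{"pzw":49,"q":46},"f":{"pju":15,"t":0,"x":36},"g":{"pt":53,"pw":17,"s":92,"y":85},"sc":[82,49]}
After op 5 (add /cka 16): {"c":{"pzw":49,"q":46},"cka":16,"f":{"pju":15,"t":0,"x":36},"g":{"pt":53,"pw":17,"s":92,"y":85},"sc":[82,49]}
After op 6 (replace /g/pt 98): {"c":{"pzw":49,"q":46},"cka":16,"f":{"pju":15,"t":0,"x":36},"g":{"pt":98,"pw":17,"s":92,"y":85},"sc":[82,49]}
After op 7 (replace /sc 98): {"c":{"pzw":49,"q":46},"cka":16,"f":{"pju":15,"t":0,"x":36},"g":{"pt":98,"pw":17,"s":92,"y":85},"sc":98}
After op 8 (add /sc 72): {"c":{"pzw":49,"q":46},"cka":16,"f":{"pju":15,"t":0,"x":36},"g":{"pt":98,"pw":17,"s":92,"y":85},"sc":72}
After op 9 (add /g/j 35): {"c":{"pzw":49,"q":46},"cka":16,"f":{"pju":15,"t":0,"x":36},"g":{"j":35,"pt":98,"pw":17,"s":92,"y":85},"sc":72}
After op 10 (add /pd 4): {"c":{"pzw":49,"q":46},"cka":16,"f":{"pju":15,"t":0,"x":36},"g":{"j":35,"pt":98,"pw":17,"s":92,"y":85},"pd":4,"sc":72}
After op 11 (replace /f/t 75): {"c":{"pzw":49,"q":46},"cka":16,"f":{"pju":15,"t":75,"x":36},"g":{"j":35,"pt":98,"pw":17,"s":92,"y":85},"pd":4,"sc":72}
After op 12 (add /c/n 13): {"c":{"n":13,"pzw":49,"q":46},"cka":16,"f":{"pju":15,"t":75,"x":36},"g":{"j":35,"pt":98,"pw":17,"s":92,"y":85},"pd":4,"sc":72}
After op 13 (replace /g/pw 89): {"c":{"n":13,"pzw":49,"q":46},"cka":16,"f":{"pju":15,"t":75,"x":36},"g":{"j":35,"pt":98,"pw":89,"s":92,"y":85},"pd":4,"sc":72}
After op 14 (replace /c/q 95): {"c":{"n":13,"pzw":49,"q":95},"cka":16,"f":{"pju":15,"t":75,"x":36},"g":{"j":35,"pt":98,"pw":89,"s":92,"y":85},"pd":4,"sc":72}
After op 15 (add /g/s 56): {"c":{"n":13,"pzw":49,"q":95},"cka":16,"f":{"pju":15,"t":75,"x":36},"g":{"j":35,"pt":98,"pw":89,"s":56,"y":85},"pd":4,"sc":72}
After op 16 (remove /f/t): {"c":{"n":13,"pzw":49,"q":95},"cka":16,"f":{"pju":15,"x":36},"g":{"j":35,"pt":98,"pw":89,"s":56,"y":85},"pd":4,"sc":72}
After op 17 (remove /g/y): {"c":{"n":13,"pzw":49,"q":95},"cka":16,"f":{"pju":15,"x":36},"g":{"j":35,"pt":98,"pw":89,"s":56},"pd":4,"sc":72}
After op 18 (replace /c/q 48): {"c":{"n":13,"pzw":49,"q":48},"cka":16,"f":{"pju":15,"x":36},"g":{"j":35,"pt":98,"pw":89,"s":56},"pd":4,"sc":72}
After op 19 (remove /g/pt): {"c":{"n":13,"pzw":49,"q":48},"cka":16,"f":{"pju":15,"x":36},"g":{"j":35,"pw":89,"s":56},"pd":4,"sc":72}
After op 20 (add /bbg 47): {"bbg":47,"c":{"n":13,"pzw":49,"q":48},"cka":16,"f":{"pju":15,"x":36},"g":{"j":35,"pw":89,"s":56},"pd":4,"sc":72}
After op 21 (replace /g/pw 28): {"bbg":47,"c":{"n":13,"pzw":49,"q":48},"cka":16,"f":{"pju":15,"x":36},"g":{"j":35,"pw":28,"s":56},"pd":4,"sc":72}
After op 22 (replace /c/pzw 29): {"bbg":47,"c":{"n":13,"pzw":29,"q":48},"cka":16,"f":{"pju":15,"x":36},"g":{"j":35,"pw":28,"s":56},"pd":4,"sc":72}
After op 23 (remove /f/pju): {"bbg":47,"c":{"n":13,"pzw":29,"q":48},"cka":16,"f":{"x":36},"g":{"j":35,"pw":28,"s":56},"pd":4,"sc":72}
After op 24 (replace /bbg 60): {"bbg":60,"c":{"n":13,"pzw":29,"q":48},"cka":16,"f":{"x":36},"g":{"j":35,"pw":28,"s":56},"pd":4,"sc":72}
Value at /g/pw: 28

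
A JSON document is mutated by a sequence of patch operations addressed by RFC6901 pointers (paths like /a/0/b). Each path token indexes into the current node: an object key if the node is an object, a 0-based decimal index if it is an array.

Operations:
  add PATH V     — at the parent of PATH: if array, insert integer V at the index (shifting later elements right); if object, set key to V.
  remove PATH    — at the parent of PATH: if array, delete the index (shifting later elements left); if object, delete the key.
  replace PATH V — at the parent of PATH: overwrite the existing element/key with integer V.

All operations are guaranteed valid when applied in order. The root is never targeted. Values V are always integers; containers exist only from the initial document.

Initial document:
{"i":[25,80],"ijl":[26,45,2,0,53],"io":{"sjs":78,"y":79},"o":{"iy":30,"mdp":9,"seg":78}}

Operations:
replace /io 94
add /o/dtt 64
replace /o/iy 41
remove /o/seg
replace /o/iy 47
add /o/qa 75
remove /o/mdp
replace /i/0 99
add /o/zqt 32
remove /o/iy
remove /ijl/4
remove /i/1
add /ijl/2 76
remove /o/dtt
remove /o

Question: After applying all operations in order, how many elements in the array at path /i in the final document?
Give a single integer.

Answer: 1

Derivation:
After op 1 (replace /io 94): {"i":[25,80],"ijl":[26,45,2,0,53],"io":94,"o":{"iy":30,"mdp":9,"seg":78}}
After op 2 (add /o/dtt 64): {"i":[25,80],"ijl":[26,45,2,0,53],"io":94,"o":{"dtt":64,"iy":30,"mdp":9,"seg":78}}
After op 3 (replace /o/iy 41): {"i":[25,80],"ijl":[26,45,2,0,53],"io":94,"o":{"dtt":64,"iy":41,"mdp":9,"seg":78}}
After op 4 (remove /o/seg): {"i":[25,80],"ijl":[26,45,2,0,53],"io":94,"o":{"dtt":64,"iy":41,"mdp":9}}
After op 5 (replace /o/iy 47): {"i":[25,80],"ijl":[26,45,2,0,53],"io":94,"o":{"dtt":64,"iy":47,"mdp":9}}
After op 6 (add /o/qa 75): {"i":[25,80],"ijl":[26,45,2,0,53],"io":94,"o":{"dtt":64,"iy":47,"mdp":9,"qa":75}}
After op 7 (remove /o/mdp): {"i":[25,80],"ijl":[26,45,2,0,53],"io":94,"o":{"dtt":64,"iy":47,"qa":75}}
After op 8 (replace /i/0 99): {"i":[99,80],"ijl":[26,45,2,0,53],"io":94,"o":{"dtt":64,"iy":47,"qa":75}}
After op 9 (add /o/zqt 32): {"i":[99,80],"ijl":[26,45,2,0,53],"io":94,"o":{"dtt":64,"iy":47,"qa":75,"zqt":32}}
After op 10 (remove /o/iy): {"i":[99,80],"ijl":[26,45,2,0,53],"io":94,"o":{"dtt":64,"qa":75,"zqt":32}}
After op 11 (remove /ijl/4): {"i":[99,80],"ijl":[26,45,2,0],"io":94,"o":{"dtt":64,"qa":75,"zqt":32}}
After op 12 (remove /i/1): {"i":[99],"ijl":[26,45,2,0],"io":94,"o":{"dtt":64,"qa":75,"zqt":32}}
After op 13 (add /ijl/2 76): {"i":[99],"ijl":[26,45,76,2,0],"io":94,"o":{"dtt":64,"qa":75,"zqt":32}}
After op 14 (remove /o/dtt): {"i":[99],"ijl":[26,45,76,2,0],"io":94,"o":{"qa":75,"zqt":32}}
After op 15 (remove /o): {"i":[99],"ijl":[26,45,76,2,0],"io":94}
Size at path /i: 1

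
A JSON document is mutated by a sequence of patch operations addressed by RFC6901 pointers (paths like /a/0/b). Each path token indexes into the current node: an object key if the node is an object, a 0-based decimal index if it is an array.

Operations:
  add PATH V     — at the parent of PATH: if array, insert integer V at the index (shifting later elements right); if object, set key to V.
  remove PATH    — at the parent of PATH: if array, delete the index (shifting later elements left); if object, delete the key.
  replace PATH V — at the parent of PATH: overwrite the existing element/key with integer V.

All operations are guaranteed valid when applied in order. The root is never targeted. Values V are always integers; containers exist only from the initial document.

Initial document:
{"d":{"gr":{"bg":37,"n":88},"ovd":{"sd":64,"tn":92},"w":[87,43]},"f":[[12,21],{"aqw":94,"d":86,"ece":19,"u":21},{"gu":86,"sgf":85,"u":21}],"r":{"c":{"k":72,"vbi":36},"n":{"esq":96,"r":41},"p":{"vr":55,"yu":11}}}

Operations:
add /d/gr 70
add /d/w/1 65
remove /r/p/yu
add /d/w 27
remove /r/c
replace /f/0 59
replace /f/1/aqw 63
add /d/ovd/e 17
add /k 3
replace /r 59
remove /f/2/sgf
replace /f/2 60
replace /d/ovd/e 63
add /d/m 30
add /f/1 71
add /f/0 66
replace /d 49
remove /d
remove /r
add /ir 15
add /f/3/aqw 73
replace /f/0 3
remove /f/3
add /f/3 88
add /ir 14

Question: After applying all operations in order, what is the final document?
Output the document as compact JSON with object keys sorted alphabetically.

Answer: {"f":[3,59,71,88,60],"ir":14,"k":3}

Derivation:
After op 1 (add /d/gr 70): {"d":{"gr":70,"ovd":{"sd":64,"tn":92},"w":[87,43]},"f":[[12,21],{"aqw":94,"d":86,"ece":19,"u":21},{"gu":86,"sgf":85,"u":21}],"r":{"c":{"k":72,"vbi":36},"n":{"esq":96,"r":41},"p":{"vr":55,"yu":11}}}
After op 2 (add /d/w/1 65): {"d":{"gr":70,"ovd":{"sd":64,"tn":92},"w":[87,65,43]},"f":[[12,21],{"aqw":94,"d":86,"ece":19,"u":21},{"gu":86,"sgf":85,"u":21}],"r":{"c":{"k":72,"vbi":36},"n":{"esq":96,"r":41},"p":{"vr":55,"yu":11}}}
After op 3 (remove /r/p/yu): {"d":{"gr":70,"ovd":{"sd":64,"tn":92},"w":[87,65,43]},"f":[[12,21],{"aqw":94,"d":86,"ece":19,"u":21},{"gu":86,"sgf":85,"u":21}],"r":{"c":{"k":72,"vbi":36},"n":{"esq":96,"r":41},"p":{"vr":55}}}
After op 4 (add /d/w 27): {"d":{"gr":70,"ovd":{"sd":64,"tn":92},"w":27},"f":[[12,21],{"aqw":94,"d":86,"ece":19,"u":21},{"gu":86,"sgf":85,"u":21}],"r":{"c":{"k":72,"vbi":36},"n":{"esq":96,"r":41},"p":{"vr":55}}}
After op 5 (remove /r/c): {"d":{"gr":70,"ovd":{"sd":64,"tn":92},"w":27},"f":[[12,21],{"aqw":94,"d":86,"ece":19,"u":21},{"gu":86,"sgf":85,"u":21}],"r":{"n":{"esq":96,"r":41},"p":{"vr":55}}}
After op 6 (replace /f/0 59): {"d":{"gr":70,"ovd":{"sd":64,"tn":92},"w":27},"f":[59,{"aqw":94,"d":86,"ece":19,"u":21},{"gu":86,"sgf":85,"u":21}],"r":{"n":{"esq":96,"r":41},"p":{"vr":55}}}
After op 7 (replace /f/1/aqw 63): {"d":{"gr":70,"ovd":{"sd":64,"tn":92},"w":27},"f":[59,{"aqw":63,"d":86,"ece":19,"u":21},{"gu":86,"sgf":85,"u":21}],"r":{"n":{"esq":96,"r":41},"p":{"vr":55}}}
After op 8 (add /d/ovd/e 17): {"d":{"gr":70,"ovd":{"e":17,"sd":64,"tn":92},"w":27},"f":[59,{"aqw":63,"d":86,"ece":19,"u":21},{"gu":86,"sgf":85,"u":21}],"r":{"n":{"esq":96,"r":41},"p":{"vr":55}}}
After op 9 (add /k 3): {"d":{"gr":70,"ovd":{"e":17,"sd":64,"tn":92},"w":27},"f":[59,{"aqw":63,"d":86,"ece":19,"u":21},{"gu":86,"sgf":85,"u":21}],"k":3,"r":{"n":{"esq":96,"r":41},"p":{"vr":55}}}
After op 10 (replace /r 59): {"d":{"gr":70,"ovd":{"e":17,"sd":64,"tn":92},"w":27},"f":[59,{"aqw":63,"d":86,"ece":19,"u":21},{"gu":86,"sgf":85,"u":21}],"k":3,"r":59}
After op 11 (remove /f/2/sgf): {"d":{"gr":70,"ovd":{"e":17,"sd":64,"tn":92},"w":27},"f":[59,{"aqw":63,"d":86,"ece":19,"u":21},{"gu":86,"u":21}],"k":3,"r":59}
After op 12 (replace /f/2 60): {"d":{"gr":70,"ovd":{"e":17,"sd":64,"tn":92},"w":27},"f":[59,{"aqw":63,"d":86,"ece":19,"u":21},60],"k":3,"r":59}
After op 13 (replace /d/ovd/e 63): {"d":{"gr":70,"ovd":{"e":63,"sd":64,"tn":92},"w":27},"f":[59,{"aqw":63,"d":86,"ece":19,"u":21},60],"k":3,"r":59}
After op 14 (add /d/m 30): {"d":{"gr":70,"m":30,"ovd":{"e":63,"sd":64,"tn":92},"w":27},"f":[59,{"aqw":63,"d":86,"ece":19,"u":21},60],"k":3,"r":59}
After op 15 (add /f/1 71): {"d":{"gr":70,"m":30,"ovd":{"e":63,"sd":64,"tn":92},"w":27},"f":[59,71,{"aqw":63,"d":86,"ece":19,"u":21},60],"k":3,"r":59}
After op 16 (add /f/0 66): {"d":{"gr":70,"m":30,"ovd":{"e":63,"sd":64,"tn":92},"w":27},"f":[66,59,71,{"aqw":63,"d":86,"ece":19,"u":21},60],"k":3,"r":59}
After op 17 (replace /d 49): {"d":49,"f":[66,59,71,{"aqw":63,"d":86,"ece":19,"u":21},60],"k":3,"r":59}
After op 18 (remove /d): {"f":[66,59,71,{"aqw":63,"d":86,"ece":19,"u":21},60],"k":3,"r":59}
After op 19 (remove /r): {"f":[66,59,71,{"aqw":63,"d":86,"ece":19,"u":21},60],"k":3}
After op 20 (add /ir 15): {"f":[66,59,71,{"aqw":63,"d":86,"ece":19,"u":21},60],"ir":15,"k":3}
After op 21 (add /f/3/aqw 73): {"f":[66,59,71,{"aqw":73,"d":86,"ece":19,"u":21},60],"ir":15,"k":3}
After op 22 (replace /f/0 3): {"f":[3,59,71,{"aqw":73,"d":86,"ece":19,"u":21},60],"ir":15,"k":3}
After op 23 (remove /f/3): {"f":[3,59,71,60],"ir":15,"k":3}
After op 24 (add /f/3 88): {"f":[3,59,71,88,60],"ir":15,"k":3}
After op 25 (add /ir 14): {"f":[3,59,71,88,60],"ir":14,"k":3}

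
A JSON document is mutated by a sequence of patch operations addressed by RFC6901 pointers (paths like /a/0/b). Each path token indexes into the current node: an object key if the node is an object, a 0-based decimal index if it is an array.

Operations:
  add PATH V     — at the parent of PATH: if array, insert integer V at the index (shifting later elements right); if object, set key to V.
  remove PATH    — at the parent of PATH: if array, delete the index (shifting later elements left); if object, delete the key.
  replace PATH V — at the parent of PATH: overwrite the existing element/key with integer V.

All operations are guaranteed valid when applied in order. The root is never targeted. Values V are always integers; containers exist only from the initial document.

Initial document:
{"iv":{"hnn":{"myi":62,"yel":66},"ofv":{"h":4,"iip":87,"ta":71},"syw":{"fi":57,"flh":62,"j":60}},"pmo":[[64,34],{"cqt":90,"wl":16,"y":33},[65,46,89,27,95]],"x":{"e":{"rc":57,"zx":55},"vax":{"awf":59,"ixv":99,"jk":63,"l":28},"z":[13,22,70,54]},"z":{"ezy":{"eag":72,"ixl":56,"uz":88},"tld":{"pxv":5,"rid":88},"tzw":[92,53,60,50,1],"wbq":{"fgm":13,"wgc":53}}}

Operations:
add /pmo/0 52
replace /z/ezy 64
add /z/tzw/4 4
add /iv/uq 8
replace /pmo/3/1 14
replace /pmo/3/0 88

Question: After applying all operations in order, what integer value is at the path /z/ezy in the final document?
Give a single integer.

Answer: 64

Derivation:
After op 1 (add /pmo/0 52): {"iv":{"hnn":{"myi":62,"yel":66},"ofv":{"h":4,"iip":87,"ta":71},"syw":{"fi":57,"flh":62,"j":60}},"pmo":[52,[64,34],{"cqt":90,"wl":16,"y":33},[65,46,89,27,95]],"x":{"e":{"rc":57,"zx":55},"vax":{"awf":59,"ixv":99,"jk":63,"l":28},"z":[13,22,70,54]},"z":{"ezy":{"eag":72,"ixl":56,"uz":88},"tld":{"pxv":5,"rid":88},"tzw":[92,53,60,50,1],"wbq":{"fgm":13,"wgc":53}}}
After op 2 (replace /z/ezy 64): {"iv":{"hnn":{"myi":62,"yel":66},"ofv":{"h":4,"iip":87,"ta":71},"syw":{"fi":57,"flh":62,"j":60}},"pmo":[52,[64,34],{"cqt":90,"wl":16,"y":33},[65,46,89,27,95]],"x":{"e":{"rc":57,"zx":55},"vax":{"awf":59,"ixv":99,"jk":63,"l":28},"z":[13,22,70,54]},"z":{"ezy":64,"tld":{"pxv":5,"rid":88},"tzw":[92,53,60,50,1],"wbq":{"fgm":13,"wgc":53}}}
After op 3 (add /z/tzw/4 4): {"iv":{"hnn":{"myi":62,"yel":66},"ofv":{"h":4,"iip":87,"ta":71},"syw":{"fi":57,"flh":62,"j":60}},"pmo":[52,[64,34],{"cqt":90,"wl":16,"y":33},[65,46,89,27,95]],"x":{"e":{"rc":57,"zx":55},"vax":{"awf":59,"ixv":99,"jk":63,"l":28},"z":[13,22,70,54]},"z":{"ezy":64,"tld":{"pxv":5,"rid":88},"tzw":[92,53,60,50,4,1],"wbq":{"fgm":13,"wgc":53}}}
After op 4 (add /iv/uq 8): {"iv":{"hnn":{"myi":62,"yel":66},"ofv":{"h":4,"iip":87,"ta":71},"syw":{"fi":57,"flh":62,"j":60},"uq":8},"pmo":[52,[64,34],{"cqt":90,"wl":16,"y":33},[65,46,89,27,95]],"x":{"e":{"rc":57,"zx":55},"vax":{"awf":59,"ixv":99,"jk":63,"l":28},"z":[13,22,70,54]},"z":{"ezy":64,"tld":{"pxv":5,"rid":88},"tzw":[92,53,60,50,4,1],"wbq":{"fgm":13,"wgc":53}}}
After op 5 (replace /pmo/3/1 14): {"iv":{"hnn":{"myi":62,"yel":66},"ofv":{"h":4,"iip":87,"ta":71},"syw":{"fi":57,"flh":62,"j":60},"uq":8},"pmo":[52,[64,34],{"cqt":90,"wl":16,"y":33},[65,14,89,27,95]],"x":{"e":{"rc":57,"zx":55},"vax":{"awf":59,"ixv":99,"jk":63,"l":28},"z":[13,22,70,54]},"z":{"ezy":64,"tld":{"pxv":5,"rid":88},"tzw":[92,53,60,50,4,1],"wbq":{"fgm":13,"wgc":53}}}
After op 6 (replace /pmo/3/0 88): {"iv":{"hnn":{"myi":62,"yel":66},"ofv":{"h":4,"iip":87,"ta":71},"syw":{"fi":57,"flh":62,"j":60},"uq":8},"pmo":[52,[64,34],{"cqt":90,"wl":16,"y":33},[88,14,89,27,95]],"x":{"e":{"rc":57,"zx":55},"vax":{"awf":59,"ixv":99,"jk":63,"l":28},"z":[13,22,70,54]},"z":{"ezy":64,"tld":{"pxv":5,"rid":88},"tzw":[92,53,60,50,4,1],"wbq":{"fgm":13,"wgc":53}}}
Value at /z/ezy: 64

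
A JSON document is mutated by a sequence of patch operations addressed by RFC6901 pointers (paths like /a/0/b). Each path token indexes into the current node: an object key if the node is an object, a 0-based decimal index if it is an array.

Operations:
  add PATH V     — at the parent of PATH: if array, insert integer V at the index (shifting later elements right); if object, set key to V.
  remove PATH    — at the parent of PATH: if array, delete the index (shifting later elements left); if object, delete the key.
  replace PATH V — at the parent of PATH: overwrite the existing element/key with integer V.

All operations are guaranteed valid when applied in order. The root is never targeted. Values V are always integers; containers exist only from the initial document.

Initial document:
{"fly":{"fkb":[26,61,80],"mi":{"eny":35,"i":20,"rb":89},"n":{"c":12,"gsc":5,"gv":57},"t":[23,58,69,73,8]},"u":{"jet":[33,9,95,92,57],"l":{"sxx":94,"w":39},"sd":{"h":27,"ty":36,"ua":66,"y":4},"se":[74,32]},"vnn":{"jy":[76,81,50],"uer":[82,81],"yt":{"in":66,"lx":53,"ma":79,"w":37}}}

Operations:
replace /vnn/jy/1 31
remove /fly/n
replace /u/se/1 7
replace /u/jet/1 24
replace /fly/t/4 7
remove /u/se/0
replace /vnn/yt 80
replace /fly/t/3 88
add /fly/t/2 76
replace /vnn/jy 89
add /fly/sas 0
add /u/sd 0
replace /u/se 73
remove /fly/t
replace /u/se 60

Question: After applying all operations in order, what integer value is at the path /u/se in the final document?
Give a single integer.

Answer: 60

Derivation:
After op 1 (replace /vnn/jy/1 31): {"fly":{"fkb":[26,61,80],"mi":{"eny":35,"i":20,"rb":89},"n":{"c":12,"gsc":5,"gv":57},"t":[23,58,69,73,8]},"u":{"jet":[33,9,95,92,57],"l":{"sxx":94,"w":39},"sd":{"h":27,"ty":36,"ua":66,"y":4},"se":[74,32]},"vnn":{"jy":[76,31,50],"uer":[82,81],"yt":{"in":66,"lx":53,"ma":79,"w":37}}}
After op 2 (remove /fly/n): {"fly":{"fkb":[26,61,80],"mi":{"eny":35,"i":20,"rb":89},"t":[23,58,69,73,8]},"u":{"jet":[33,9,95,92,57],"l":{"sxx":94,"w":39},"sd":{"h":27,"ty":36,"ua":66,"y":4},"se":[74,32]},"vnn":{"jy":[76,31,50],"uer":[82,81],"yt":{"in":66,"lx":53,"ma":79,"w":37}}}
After op 3 (replace /u/se/1 7): {"fly":{"fkb":[26,61,80],"mi":{"eny":35,"i":20,"rb":89},"t":[23,58,69,73,8]},"u":{"jet":[33,9,95,92,57],"l":{"sxx":94,"w":39},"sd":{"h":27,"ty":36,"ua":66,"y":4},"se":[74,7]},"vnn":{"jy":[76,31,50],"uer":[82,81],"yt":{"in":66,"lx":53,"ma":79,"w":37}}}
After op 4 (replace /u/jet/1 24): {"fly":{"fkb":[26,61,80],"mi":{"eny":35,"i":20,"rb":89},"t":[23,58,69,73,8]},"u":{"jet":[33,24,95,92,57],"l":{"sxx":94,"w":39},"sd":{"h":27,"ty":36,"ua":66,"y":4},"se":[74,7]},"vnn":{"jy":[76,31,50],"uer":[82,81],"yt":{"in":66,"lx":53,"ma":79,"w":37}}}
After op 5 (replace /fly/t/4 7): {"fly":{"fkb":[26,61,80],"mi":{"eny":35,"i":20,"rb":89},"t":[23,58,69,73,7]},"u":{"jet":[33,24,95,92,57],"l":{"sxx":94,"w":39},"sd":{"h":27,"ty":36,"ua":66,"y":4},"se":[74,7]},"vnn":{"jy":[76,31,50],"uer":[82,81],"yt":{"in":66,"lx":53,"ma":79,"w":37}}}
After op 6 (remove /u/se/0): {"fly":{"fkb":[26,61,80],"mi":{"eny":35,"i":20,"rb":89},"t":[23,58,69,73,7]},"u":{"jet":[33,24,95,92,57],"l":{"sxx":94,"w":39},"sd":{"h":27,"ty":36,"ua":66,"y":4},"se":[7]},"vnn":{"jy":[76,31,50],"uer":[82,81],"yt":{"in":66,"lx":53,"ma":79,"w":37}}}
After op 7 (replace /vnn/yt 80): {"fly":{"fkb":[26,61,80],"mi":{"eny":35,"i":20,"rb":89},"t":[23,58,69,73,7]},"u":{"jet":[33,24,95,92,57],"l":{"sxx":94,"w":39},"sd":{"h":27,"ty":36,"ua":66,"y":4},"se":[7]},"vnn":{"jy":[76,31,50],"uer":[82,81],"yt":80}}
After op 8 (replace /fly/t/3 88): {"fly":{"fkb":[26,61,80],"mi":{"eny":35,"i":20,"rb":89},"t":[23,58,69,88,7]},"u":{"jet":[33,24,95,92,57],"l":{"sxx":94,"w":39},"sd":{"h":27,"ty":36,"ua":66,"y":4},"se":[7]},"vnn":{"jy":[76,31,50],"uer":[82,81],"yt":80}}
After op 9 (add /fly/t/2 76): {"fly":{"fkb":[26,61,80],"mi":{"eny":35,"i":20,"rb":89},"t":[23,58,76,69,88,7]},"u":{"jet":[33,24,95,92,57],"l":{"sxx":94,"w":39},"sd":{"h":27,"ty":36,"ua":66,"y":4},"se":[7]},"vnn":{"jy":[76,31,50],"uer":[82,81],"yt":80}}
After op 10 (replace /vnn/jy 89): {"fly":{"fkb":[26,61,80],"mi":{"eny":35,"i":20,"rb":89},"t":[23,58,76,69,88,7]},"u":{"jet":[33,24,95,92,57],"l":{"sxx":94,"w":39},"sd":{"h":27,"ty":36,"ua":66,"y":4},"se":[7]},"vnn":{"jy":89,"uer":[82,81],"yt":80}}
After op 11 (add /fly/sas 0): {"fly":{"fkb":[26,61,80],"mi":{"eny":35,"i":20,"rb":89},"sas":0,"t":[23,58,76,69,88,7]},"u":{"jet":[33,24,95,92,57],"l":{"sxx":94,"w":39},"sd":{"h":27,"ty":36,"ua":66,"y":4},"se":[7]},"vnn":{"jy":89,"uer":[82,81],"yt":80}}
After op 12 (add /u/sd 0): {"fly":{"fkb":[26,61,80],"mi":{"eny":35,"i":20,"rb":89},"sas":0,"t":[23,58,76,69,88,7]},"u":{"jet":[33,24,95,92,57],"l":{"sxx":94,"w":39},"sd":0,"se":[7]},"vnn":{"jy":89,"uer":[82,81],"yt":80}}
After op 13 (replace /u/se 73): {"fly":{"fkb":[26,61,80],"mi":{"eny":35,"i":20,"rb":89},"sas":0,"t":[23,58,76,69,88,7]},"u":{"jet":[33,24,95,92,57],"l":{"sxx":94,"w":39},"sd":0,"se":73},"vnn":{"jy":89,"uer":[82,81],"yt":80}}
After op 14 (remove /fly/t): {"fly":{"fkb":[26,61,80],"mi":{"eny":35,"i":20,"rb":89},"sas":0},"u":{"jet":[33,24,95,92,57],"l":{"sxx":94,"w":39},"sd":0,"se":73},"vnn":{"jy":89,"uer":[82,81],"yt":80}}
After op 15 (replace /u/se 60): {"fly":{"fkb":[26,61,80],"mi":{"eny":35,"i":20,"rb":89},"sas":0},"u":{"jet":[33,24,95,92,57],"l":{"sxx":94,"w":39},"sd":0,"se":60},"vnn":{"jy":89,"uer":[82,81],"yt":80}}
Value at /u/se: 60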